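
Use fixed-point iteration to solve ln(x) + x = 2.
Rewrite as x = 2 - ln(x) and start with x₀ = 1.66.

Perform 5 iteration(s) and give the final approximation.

Equation: ln(x) + x = 2
Fixed-point form: x = 2 - ln(x)
x₀ = 1.66

x_1 = g(1.660000) = 1.493182
x_2 = g(1.493182) = 1.599090
x_3 = g(1.599090) = 1.530565
x_4 = g(1.530565) = 1.574363
x_5 = g(1.574363) = 1.546149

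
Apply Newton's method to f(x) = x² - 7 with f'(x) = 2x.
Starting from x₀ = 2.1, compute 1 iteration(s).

f(x) = x² - 7
f'(x) = 2x
x₀ = 2.1

Newton-Raphson formula: x_{n+1} = x_n - f(x_n)/f'(x_n)

Iteration 1:
  f(2.100000) = -2.590000
  f'(2.100000) = 4.200000
  x_1 = 2.100000 - (-2.590000)/4.200000 = 2.716667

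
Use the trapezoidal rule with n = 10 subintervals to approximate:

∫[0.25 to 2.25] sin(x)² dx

f(x) = sin(x)²
a = 0.25, b = 2.25, n = 10
h = (b - a)/n = 0.200000

Trapezoidal rule: (h/2)[f(x₀) + 2f(x₁) + 2f(x₂) + ... + f(xₙ)]

x_0 = 0.2500, f(x_0) = 0.061209, coefficient = 1
x_1 = 0.4500, f(x_1) = 0.189195, coefficient = 2
x_2 = 0.6500, f(x_2) = 0.366251, coefficient = 2
x_3 = 0.8500, f(x_3) = 0.564422, coefficient = 2
x_4 = 1.0500, f(x_4) = 0.752423, coefficient = 2
x_5 = 1.2500, f(x_5) = 0.900572, coefficient = 2
x_6 = 1.4500, f(x_6) = 0.985479, coefficient = 2
x_7 = 1.6500, f(x_7) = 0.993740, coefficient = 2
x_8 = 1.8500, f(x_8) = 0.924050, coefficient = 2
x_9 = 2.0500, f(x_9) = 0.787412, coefficient = 2
x_10 = 2.2500, f(x_10) = 0.605398, coefficient = 1

I ≈ (0.200000/2) × 13.593694 = 1.359369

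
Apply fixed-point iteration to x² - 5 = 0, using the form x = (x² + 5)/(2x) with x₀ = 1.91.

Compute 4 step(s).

Equation: x² - 5 = 0
Fixed-point form: x = (x² + 5)/(2x)
x₀ = 1.91

x_1 = g(1.910000) = 2.263901
x_2 = g(2.263901) = 2.236239
x_3 = g(2.236239) = 2.236068
x_4 = g(2.236068) = 2.236068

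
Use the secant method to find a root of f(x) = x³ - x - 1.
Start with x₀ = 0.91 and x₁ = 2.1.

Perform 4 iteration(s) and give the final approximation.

f(x) = x³ - x - 1
x₀ = 0.91, x₁ = 2.1

Secant formula: x_{n+1} = x_n - f(x_n)(x_n - x_{n-1})/(f(x_n) - f(x_{n-1}))

Iteration 1:
  f(0.910000) = -1.156429
  f(2.100000) = 6.161000
  x_2 = 2.100000 - 6.161000×(2.100000 - 0.910000)/(6.161000 - (-1.156429))
       = 1.098065
Iteration 2:
  f(2.100000) = 6.161000
  f(1.098065) = -0.774077
  x_3 = 1.098065 - (-0.774077)×(1.098065 - 2.100000)/(-0.774077 - 6.161000)
       = 1.209898
Iteration 3:
  f(1.098065) = -0.774077
  f(1.209898) = -0.438783
  x_4 = 1.209898 - (-0.438783)×(1.209898 - 1.098065)/(-0.438783 - (-0.774077))
       = 1.356250
Iteration 4:
  f(1.209898) = -0.438783
  f(1.356250) = 0.138455
  x_5 = 1.356250 - 0.138455×(1.356250 - 1.209898)/(0.138455 - (-0.438783))
       = 1.321146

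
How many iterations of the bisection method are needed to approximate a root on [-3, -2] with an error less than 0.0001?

We need (b-a)/2^n ≤ 0.0001
(-2 - (-3))/2^n ≤ 0.0001
1/2^n ≤ 0.0001
2^n ≥ 10000
n ≥ log₂(10000) = 13.29
n ≥ 14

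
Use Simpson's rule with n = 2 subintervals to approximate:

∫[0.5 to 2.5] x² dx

f(x) = x²
a = 0.5, b = 2.5, n = 2
h = (b - a)/n = 1.000000

Simpson's rule: (h/3)[f(x₀) + 4f(x₁) + 2f(x₂) + ... + f(xₙ)]

x_0 = 0.5000, f(x_0) = 0.250000, coefficient = 1
x_1 = 1.5000, f(x_1) = 2.250000, coefficient = 4
x_2 = 2.5000, f(x_2) = 6.250000, coefficient = 1

I ≈ (1.000000/3) × 15.500000 = 5.166667
Exact value: 5.166667
Error: 0.000000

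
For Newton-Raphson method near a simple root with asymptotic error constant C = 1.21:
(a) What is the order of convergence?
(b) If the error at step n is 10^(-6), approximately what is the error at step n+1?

(a) Newton-Raphson has quadratic (order 2) convergence near simple roots.
    This means |e_{n+1}| ≈ C|e_n|².

(b) With |e_n| = 10^(-6) and C = 1.21:
    |e_{n+1}| ≈ 1.21 × (10^(-6))² = 1.21 × 10^(-12)

(a) 2 (quadratic); (b) |e_{n+1}| ≈ 1.210e-12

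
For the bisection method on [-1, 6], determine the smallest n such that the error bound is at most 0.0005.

We need (b-a)/2^n ≤ 0.0005
(6 - (-1))/2^n ≤ 0.0005
7/2^n ≤ 0.0005
2^n ≥ 14000
n ≥ log₂(14000) = 13.77
n ≥ 14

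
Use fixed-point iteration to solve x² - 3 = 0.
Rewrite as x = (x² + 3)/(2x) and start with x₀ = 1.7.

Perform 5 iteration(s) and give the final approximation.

Equation: x² - 3 = 0
Fixed-point form: x = (x² + 3)/(2x)
x₀ = 1.7

x_1 = g(1.700000) = 1.732353
x_2 = g(1.732353) = 1.732051
x_3 = g(1.732051) = 1.732051
x_4 = g(1.732051) = 1.732051
x_5 = g(1.732051) = 1.732051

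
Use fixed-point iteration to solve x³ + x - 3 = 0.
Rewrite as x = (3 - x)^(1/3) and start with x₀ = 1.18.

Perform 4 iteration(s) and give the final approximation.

Equation: x³ + x - 3 = 0
Fixed-point form: x = (3 - x)^(1/3)
x₀ = 1.18

x_1 = g(1.180000) = 1.220929
x_2 = g(1.220929) = 1.211707
x_3 = g(1.211707) = 1.213797
x_4 = g(1.213797) = 1.213324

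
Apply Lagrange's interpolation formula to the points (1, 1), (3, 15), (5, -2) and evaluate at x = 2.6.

Lagrange interpolation formula:
P(x) = Σ yᵢ × Lᵢ(x)
where Lᵢ(x) = Π_{j≠i} (x - xⱼ)/(xᵢ - xⱼ)

L_0(2.6) = (2.6 - 3)/(1 - 3) × (2.6 - 5)/(1 - 5) = 0.120000
L_1(2.6) = (2.6 - 1)/(3 - 1) × (2.6 - 5)/(3 - 5) = 0.960000
L_2(2.6) = (2.6 - 1)/(5 - 1) × (2.6 - 3)/(5 - 3) = -0.080000

P(2.6) = 1×L_0(2.6) + 15×L_1(2.6) + (-2)×L_2(2.6)
P(2.6) = 14.680000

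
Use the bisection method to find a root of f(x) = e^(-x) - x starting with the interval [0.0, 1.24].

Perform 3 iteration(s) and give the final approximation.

f(x) = e^(-x) - x
Initial interval: [0.0, 1.24]

Iteration 1:
  c_1 = (0.000000 + 1.240000)/2 = 0.620000
  f(c_1) = f(0.620000) = -0.082056
  f(a) × f(c) < 0, new interval: [0.000000, 0.620000]
Iteration 2:
  c_2 = (0.000000 + 0.620000)/2 = 0.310000
  f(c_2) = f(0.310000) = 0.423447
  f(a) × f(c) ≥ 0, new interval: [0.310000, 0.620000]
Iteration 3:
  c_3 = (0.310000 + 0.620000)/2 = 0.465000
  f(c_3) = f(0.465000) = 0.163135
  f(a) × f(c) ≥ 0, new interval: [0.465000, 0.620000]

After 3 iteration(s), the approximation is c_3 = 0.465000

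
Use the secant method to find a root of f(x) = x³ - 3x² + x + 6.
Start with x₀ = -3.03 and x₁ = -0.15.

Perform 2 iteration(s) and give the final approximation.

f(x) = x³ - 3x² + x + 6
x₀ = -3.03, x₁ = -0.15

Secant formula: x_{n+1} = x_n - f(x_n)(x_n - x_{n-1})/(f(x_n) - f(x_{n-1}))

Iteration 1:
  f(-3.030000) = -52.390827
  f(-0.150000) = 5.779125
  x_2 = -0.150000 - 5.779125×(-0.150000 - (-3.030000))/(5.779125 - (-52.390827))
       = -0.436125
Iteration 2:
  f(-0.150000) = 5.779125
  f(-0.436125) = 4.910307
  x_3 = -0.436125 - 4.910307×(-0.436125 - (-0.150000))/(4.910307 - 5.779125)
       = -2.053220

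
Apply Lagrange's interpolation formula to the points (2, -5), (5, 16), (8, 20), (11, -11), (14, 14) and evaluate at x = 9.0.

Lagrange interpolation formula:
P(x) = Σ yᵢ × Lᵢ(x)
where Lᵢ(x) = Π_{j≠i} (x - xⱼ)/(xᵢ - xⱼ)

L_0(9.0) = (9.0 - 5)/(2 - 5) × (9.0 - 8)/(2 - 8) × (9.0 - 11)/(2 - 11) × (9.0 - 14)/(2 - 14) = 0.020576
L_1(9.0) = (9.0 - 2)/(5 - 2) × (9.0 - 8)/(5 - 8) × (9.0 - 11)/(5 - 11) × (9.0 - 14)/(5 - 14) = -0.144033
L_2(9.0) = (9.0 - 2)/(8 - 2) × (9.0 - 5)/(8 - 5) × (9.0 - 11)/(8 - 11) × (9.0 - 14)/(8 - 14) = 0.864198
L_3(9.0) = (9.0 - 2)/(11 - 2) × (9.0 - 5)/(11 - 5) × (9.0 - 8)/(11 - 8) × (9.0 - 14)/(11 - 14) = 0.288066
L_4(9.0) = (9.0 - 2)/(14 - 2) × (9.0 - 5)/(14 - 5) × (9.0 - 8)/(14 - 8) × (9.0 - 11)/(14 - 11) = -0.028807

P(9.0) = (-5)×L_0(9.0) + 16×L_1(9.0) + 20×L_2(9.0) + (-11)×L_3(9.0) + 14×L_4(9.0)
P(9.0) = 11.304527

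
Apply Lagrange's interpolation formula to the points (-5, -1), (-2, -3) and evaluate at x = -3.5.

Lagrange interpolation formula:
P(x) = Σ yᵢ × Lᵢ(x)
where Lᵢ(x) = Π_{j≠i} (x - xⱼ)/(xᵢ - xⱼ)

L_0(-3.5) = (-3.5 - (-2))/(-5 - (-2)) = 0.500000
L_1(-3.5) = (-3.5 - (-5))/(-2 - (-5)) = 0.500000

P(-3.5) = (-1)×L_0(-3.5) + (-3)×L_1(-3.5)
P(-3.5) = -2.000000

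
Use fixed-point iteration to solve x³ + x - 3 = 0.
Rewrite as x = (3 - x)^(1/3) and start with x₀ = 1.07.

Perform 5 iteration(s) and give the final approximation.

Equation: x³ + x - 3 = 0
Fixed-point form: x = (3 - x)^(1/3)
x₀ = 1.07

x_1 = g(1.070000) = 1.245047
x_2 = g(1.245047) = 1.206207
x_3 = g(1.206207) = 1.215041
x_4 = g(1.215041) = 1.213043
x_5 = g(1.213043) = 1.213495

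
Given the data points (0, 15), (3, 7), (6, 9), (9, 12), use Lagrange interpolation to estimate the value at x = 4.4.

Lagrange interpolation formula:
P(x) = Σ yᵢ × Lᵢ(x)
where Lᵢ(x) = Π_{j≠i} (x - xⱼ)/(xᵢ - xⱼ)

L_0(4.4) = (4.4 - 3)/(0 - 3) × (4.4 - 6)/(0 - 6) × (4.4 - 9)/(0 - 9) = -0.063605
L_1(4.4) = (4.4 - 0)/(3 - 0) × (4.4 - 6)/(3 - 6) × (4.4 - 9)/(3 - 9) = 0.599704
L_2(4.4) = (4.4 - 0)/(6 - 0) × (4.4 - 3)/(6 - 3) × (4.4 - 9)/(6 - 9) = 0.524741
L_3(4.4) = (4.4 - 0)/(9 - 0) × (4.4 - 3)/(9 - 3) × (4.4 - 6)/(9 - 6) = -0.060840

P(4.4) = 15×L_0(4.4) + 7×L_1(4.4) + 9×L_2(4.4) + 12×L_3(4.4)
P(4.4) = 7.236444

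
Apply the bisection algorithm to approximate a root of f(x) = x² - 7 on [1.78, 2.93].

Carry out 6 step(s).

f(x) = x² - 7
Initial interval: [1.78, 2.93]

Iteration 1:
  c_1 = (1.780000 + 2.930000)/2 = 2.355000
  f(c_1) = f(2.355000) = -1.453975
  f(a) × f(c) ≥ 0, new interval: [2.355000, 2.930000]
Iteration 2:
  c_2 = (2.355000 + 2.930000)/2 = 2.642500
  f(c_2) = f(2.642500) = -0.017194
  f(a) × f(c) ≥ 0, new interval: [2.642500, 2.930000]
Iteration 3:
  c_3 = (2.642500 + 2.930000)/2 = 2.786250
  f(c_3) = f(2.786250) = 0.763189
  f(a) × f(c) < 0, new interval: [2.642500, 2.786250]
Iteration 4:
  c_4 = (2.642500 + 2.786250)/2 = 2.714375
  f(c_4) = f(2.714375) = 0.367832
  f(a) × f(c) < 0, new interval: [2.642500, 2.714375]
Iteration 5:
  c_5 = (2.642500 + 2.714375)/2 = 2.678438
  f(c_5) = f(2.678438) = 0.174027
  f(a) × f(c) < 0, new interval: [2.642500, 2.678438]
Iteration 6:
  c_6 = (2.642500 + 2.678438)/2 = 2.660469
  f(c_6) = f(2.660469) = 0.078094
  f(a) × f(c) < 0, new interval: [2.642500, 2.660469]

After 6 iteration(s), the approximation is c_6 = 2.660469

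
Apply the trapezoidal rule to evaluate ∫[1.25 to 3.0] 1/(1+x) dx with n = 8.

f(x) = 1/(1+x)
a = 1.25, b = 3.0, n = 8
h = (b - a)/n = 0.218750

Trapezoidal rule: (h/2)[f(x₀) + 2f(x₁) + 2f(x₂) + ... + f(xₙ)]

x_0 = 1.2500, f(x_0) = 0.444444, coefficient = 1
x_1 = 1.4688, f(x_1) = 0.405063, coefficient = 2
x_2 = 1.6875, f(x_2) = 0.372093, coefficient = 2
x_3 = 1.9062, f(x_3) = 0.344086, coefficient = 2
x_4 = 2.1250, f(x_4) = 0.320000, coefficient = 2
x_5 = 2.3438, f(x_5) = 0.299065, coefficient = 2
x_6 = 2.5625, f(x_6) = 0.280702, coefficient = 2
x_7 = 2.7812, f(x_7) = 0.264463, coefficient = 2
x_8 = 3.0000, f(x_8) = 0.250000, coefficient = 1

I ≈ (0.218750/2) × 5.265389 = 0.575902
Exact value: 0.575364
Error: 0.000538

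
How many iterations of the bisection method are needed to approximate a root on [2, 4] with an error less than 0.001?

We need (b-a)/2^n ≤ 0.001
(4 - 2)/2^n ≤ 0.001
2/2^n ≤ 0.001
2^n ≥ 2000
n ≥ log₂(2000) = 10.97
n ≥ 11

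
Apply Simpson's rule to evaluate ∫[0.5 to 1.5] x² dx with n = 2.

f(x) = x²
a = 0.5, b = 1.5, n = 2
h = (b - a)/n = 0.500000

Simpson's rule: (h/3)[f(x₀) + 4f(x₁) + 2f(x₂) + ... + f(xₙ)]

x_0 = 0.5000, f(x_0) = 0.250000, coefficient = 1
x_1 = 1.0000, f(x_1) = 1.000000, coefficient = 4
x_2 = 1.5000, f(x_2) = 2.250000, coefficient = 1

I ≈ (0.500000/3) × 6.500000 = 1.083333
Exact value: 1.083333
Error: 0.000000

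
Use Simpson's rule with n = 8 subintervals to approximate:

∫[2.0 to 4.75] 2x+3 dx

f(x) = 2x+3
a = 2.0, b = 4.75, n = 8
h = (b - a)/n = 0.343750

Simpson's rule: (h/3)[f(x₀) + 4f(x₁) + 2f(x₂) + ... + f(xₙ)]

x_0 = 2.0000, f(x_0) = 7.000000, coefficient = 1
x_1 = 2.3438, f(x_1) = 7.687500, coefficient = 4
x_2 = 2.6875, f(x_2) = 8.375000, coefficient = 2
x_3 = 3.0312, f(x_3) = 9.062500, coefficient = 4
x_4 = 3.3750, f(x_4) = 9.750000, coefficient = 2
x_5 = 3.7188, f(x_5) = 10.437500, coefficient = 4
x_6 = 4.0625, f(x_6) = 11.125000, coefficient = 2
x_7 = 4.4062, f(x_7) = 11.812500, coefficient = 4
x_8 = 4.7500, f(x_8) = 12.500000, coefficient = 1

I ≈ (0.343750/3) × 234.000000 = 26.812500
Exact value: 26.812500
Error: 0.000000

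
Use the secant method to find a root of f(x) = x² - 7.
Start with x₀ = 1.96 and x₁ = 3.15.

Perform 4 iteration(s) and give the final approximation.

f(x) = x² - 7
x₀ = 1.96, x₁ = 3.15

Secant formula: x_{n+1} = x_n - f(x_n)(x_n - x_{n-1})/(f(x_n) - f(x_{n-1}))

Iteration 1:
  f(1.960000) = -3.158400
  f(3.150000) = 2.922500
  x_2 = 3.150000 - 2.922500×(3.150000 - 1.960000)/(2.922500 - (-3.158400))
       = 2.578082
Iteration 2:
  f(3.150000) = 2.922500
  f(2.578082) = -0.353492
  x_3 = 2.578082 - (-0.353492)×(2.578082 - 3.150000)/(-0.353492 - 2.922500)
       = 2.639794
Iteration 3:
  f(2.578082) = -0.353492
  f(2.639794) = -0.031486
  x_4 = 2.639794 - (-0.031486)×(2.639794 - 2.578082)/(-0.031486 - (-0.353492))
       = 2.645829
Iteration 4:
  f(2.639794) = -0.031486
  f(2.645829) = 0.000409
  x_5 = 2.645829 - 0.000409×(2.645829 - 2.639794)/(0.000409 - (-0.031486))
       = 2.645751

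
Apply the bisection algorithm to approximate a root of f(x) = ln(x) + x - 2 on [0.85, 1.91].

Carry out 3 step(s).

f(x) = ln(x) + x - 2
Initial interval: [0.85, 1.91]

Iteration 1:
  c_1 = (0.850000 + 1.910000)/2 = 1.380000
  f(c_1) = f(1.380000) = -0.297917
  f(a) × f(c) ≥ 0, new interval: [1.380000, 1.910000]
Iteration 2:
  c_2 = (1.380000 + 1.910000)/2 = 1.645000
  f(c_2) = f(1.645000) = 0.142740
  f(a) × f(c) < 0, new interval: [1.380000, 1.645000]
Iteration 3:
  c_3 = (1.380000 + 1.645000)/2 = 1.512500
  f(c_3) = f(1.512500) = -0.073736
  f(a) × f(c) ≥ 0, new interval: [1.512500, 1.645000]

After 3 iteration(s), the approximation is c_3 = 1.512500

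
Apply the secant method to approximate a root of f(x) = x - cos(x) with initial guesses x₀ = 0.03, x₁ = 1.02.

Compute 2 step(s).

f(x) = x - cos(x)
x₀ = 0.03, x₁ = 1.02

Secant formula: x_{n+1} = x_n - f(x_n)(x_n - x_{n-1})/(f(x_n) - f(x_{n-1}))

Iteration 1:
  f(0.030000) = -0.969550
  f(1.020000) = 0.496634
  x_2 = 1.020000 - 0.496634×(1.020000 - 0.030000)/(0.496634 - (-0.969550))
       = 0.684662
Iteration 2:
  f(1.020000) = 0.496634
  f(0.684662) = -0.089971
  x_3 = 0.684662 - (-0.089971)×(0.684662 - 1.020000)/(-0.089971 - 0.496634)
       = 0.736095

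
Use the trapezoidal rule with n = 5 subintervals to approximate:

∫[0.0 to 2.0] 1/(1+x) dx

f(x) = 1/(1+x)
a = 0.0, b = 2.0, n = 5
h = (b - a)/n = 0.400000

Trapezoidal rule: (h/2)[f(x₀) + 2f(x₁) + 2f(x₂) + ... + f(xₙ)]

x_0 = 0.0000, f(x_0) = 1.000000, coefficient = 1
x_1 = 0.4000, f(x_1) = 0.714286, coefficient = 2
x_2 = 0.8000, f(x_2) = 0.555556, coefficient = 2
x_3 = 1.2000, f(x_3) = 0.454545, coefficient = 2
x_4 = 1.6000, f(x_4) = 0.384615, coefficient = 2
x_5 = 2.0000, f(x_5) = 0.333333, coefficient = 1

I ≈ (0.400000/2) × 5.551338 = 1.110268
Exact value: 1.098612
Error: 0.011655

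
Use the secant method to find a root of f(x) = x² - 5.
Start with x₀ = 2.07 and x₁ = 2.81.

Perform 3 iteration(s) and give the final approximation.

f(x) = x² - 5
x₀ = 2.07, x₁ = 2.81

Secant formula: x_{n+1} = x_n - f(x_n)(x_n - x_{n-1})/(f(x_n) - f(x_{n-1}))

Iteration 1:
  f(2.070000) = -0.715100
  f(2.810000) = 2.896100
  x_2 = 2.810000 - 2.896100×(2.810000 - 2.070000)/(2.896100 - (-0.715100))
       = 2.216537
Iteration 2:
  f(2.810000) = 2.896100
  f(2.216537) = -0.086964
  x_3 = 2.216537 - (-0.086964)×(2.216537 - 2.810000)/(-0.086964 - 2.896100)
       = 2.233838
Iteration 3:
  f(2.216537) = -0.086964
  f(2.233838) = -0.009968
  x_4 = 2.233838 - (-0.009968)×(2.233838 - 2.216537)/(-0.009968 - (-0.086964))
       = 2.236078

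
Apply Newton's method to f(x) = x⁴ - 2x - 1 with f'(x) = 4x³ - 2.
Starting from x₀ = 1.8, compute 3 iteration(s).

f(x) = x⁴ - 2x - 1
f'(x) = 4x³ - 2
x₀ = 1.8

Newton-Raphson formula: x_{n+1} = x_n - f(x_n)/f'(x_n)

Iteration 1:
  f(1.800000) = 5.897600
  f'(1.800000) = 21.328000
  x_1 = 1.800000 - 5.897600/21.328000 = 1.523481
Iteration 2:
  f(1.523481) = 1.340051
  f'(1.523481) = 12.143960
  x_2 = 1.523481 - 1.340051/12.143960 = 1.413134
Iteration 3:
  f(1.413134) = 0.161530
  f'(1.413134) = 9.287812
  x_3 = 1.413134 - 0.161530/9.287812 = 1.395742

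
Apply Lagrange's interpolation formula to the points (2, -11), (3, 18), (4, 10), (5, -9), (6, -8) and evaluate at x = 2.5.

Lagrange interpolation formula:
P(x) = Σ yᵢ × Lᵢ(x)
where Lᵢ(x) = Π_{j≠i} (x - xⱼ)/(xᵢ - xⱼ)

L_0(2.5) = (2.5 - 3)/(2 - 3) × (2.5 - 4)/(2 - 4) × (2.5 - 5)/(2 - 5) × (2.5 - 6)/(2 - 6) = 0.273438
L_1(2.5) = (2.5 - 2)/(3 - 2) × (2.5 - 4)/(3 - 4) × (2.5 - 5)/(3 - 5) × (2.5 - 6)/(3 - 6) = 1.093750
L_2(2.5) = (2.5 - 2)/(4 - 2) × (2.5 - 3)/(4 - 3) × (2.5 - 5)/(4 - 5) × (2.5 - 6)/(4 - 6) = -0.546875
L_3(2.5) = (2.5 - 2)/(5 - 2) × (2.5 - 3)/(5 - 3) × (2.5 - 4)/(5 - 4) × (2.5 - 6)/(5 - 6) = 0.218750
L_4(2.5) = (2.5 - 2)/(6 - 2) × (2.5 - 3)/(6 - 3) × (2.5 - 4)/(6 - 4) × (2.5 - 5)/(6 - 5) = -0.039062

P(2.5) = (-11)×L_0(2.5) + 18×L_1(2.5) + 10×L_2(2.5) + (-9)×L_3(2.5) + (-8)×L_4(2.5)
P(2.5) = 9.554688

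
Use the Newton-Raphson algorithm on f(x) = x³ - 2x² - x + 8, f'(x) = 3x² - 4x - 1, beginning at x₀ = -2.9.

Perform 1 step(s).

f(x) = x³ - 2x² - x + 8
f'(x) = 3x² - 4x - 1
x₀ = -2.9

Newton-Raphson formula: x_{n+1} = x_n - f(x_n)/f'(x_n)

Iteration 1:
  f(-2.900000) = -30.309000
  f'(-2.900000) = 35.830000
  x_1 = -2.900000 - (-30.309000)/35.830000 = -2.054089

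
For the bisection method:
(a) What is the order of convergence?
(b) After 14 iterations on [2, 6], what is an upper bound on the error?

(a) Bisection has linear (order 1) convergence; the error is halved each step.

(b) Error bound = (b-a)/2^n = (6 - 2)/2^{14}
    = 4/2^{14}

(a) 1 (linear); (b) error ≤ 2.44e-04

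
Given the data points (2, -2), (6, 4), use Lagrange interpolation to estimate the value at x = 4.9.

Lagrange interpolation formula:
P(x) = Σ yᵢ × Lᵢ(x)
where Lᵢ(x) = Π_{j≠i} (x - xⱼ)/(xᵢ - xⱼ)

L_0(4.9) = (4.9 - 6)/(2 - 6) = 0.275000
L_1(4.9) = (4.9 - 2)/(6 - 2) = 0.725000

P(4.9) = (-2)×L_0(4.9) + 4×L_1(4.9)
P(4.9) = 2.350000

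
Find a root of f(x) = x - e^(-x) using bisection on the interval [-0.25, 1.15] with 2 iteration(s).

f(x) = x - e^(-x)
Initial interval: [-0.25, 1.15]

Iteration 1:
  c_1 = (-0.250000 + 1.150000)/2 = 0.450000
  f(c_1) = f(0.450000) = -0.187628
  f(a) × f(c) ≥ 0, new interval: [0.450000, 1.150000]
Iteration 2:
  c_2 = (0.450000 + 1.150000)/2 = 0.800000
  f(c_2) = f(0.800000) = 0.350671
  f(a) × f(c) < 0, new interval: [0.450000, 0.800000]

After 2 iteration(s), the approximation is c_2 = 0.800000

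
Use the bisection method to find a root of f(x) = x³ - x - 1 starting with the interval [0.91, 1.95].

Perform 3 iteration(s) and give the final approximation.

f(x) = x³ - x - 1
Initial interval: [0.91, 1.95]

Iteration 1:
  c_1 = (0.910000 + 1.950000)/2 = 1.430000
  f(c_1) = f(1.430000) = 0.494207
  f(a) × f(c) < 0, new interval: [0.910000, 1.430000]
Iteration 2:
  c_2 = (0.910000 + 1.430000)/2 = 1.170000
  f(c_2) = f(1.170000) = -0.568387
  f(a) × f(c) ≥ 0, new interval: [1.170000, 1.430000]
Iteration 3:
  c_3 = (1.170000 + 1.430000)/2 = 1.300000
  f(c_3) = f(1.300000) = -0.103000
  f(a) × f(c) ≥ 0, new interval: [1.300000, 1.430000]

After 3 iteration(s), the approximation is c_3 = 1.300000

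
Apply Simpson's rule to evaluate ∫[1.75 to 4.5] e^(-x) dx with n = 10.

f(x) = e^(-x)
a = 1.75, b = 4.5, n = 10
h = (b - a)/n = 0.275000

Simpson's rule: (h/3)[f(x₀) + 4f(x₁) + 2f(x₂) + ... + f(xₙ)]

x_0 = 1.7500, f(x_0) = 0.173774, coefficient = 1
x_1 = 2.0250, f(x_1) = 0.131994, coefficient = 4
x_2 = 2.3000, f(x_2) = 0.100259, coefficient = 2
x_3 = 2.5750, f(x_3) = 0.076154, coefficient = 4
x_4 = 2.8500, f(x_4) = 0.057844, coefficient = 2
x_5 = 3.1250, f(x_5) = 0.043937, coefficient = 4
x_6 = 3.4000, f(x_6) = 0.033373, coefficient = 2
x_7 = 3.6750, f(x_7) = 0.025349, coefficient = 4
x_8 = 3.9500, f(x_8) = 0.019255, coefficient = 2
x_9 = 4.2250, f(x_9) = 0.014625, coefficient = 4
x_10 = 4.5000, f(x_10) = 0.011109, coefficient = 1

I ≈ (0.275000/3) × 1.774583 = 0.162670
Exact value: 0.162665
Error: 0.000005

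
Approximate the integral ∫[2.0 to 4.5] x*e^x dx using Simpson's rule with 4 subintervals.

f(x) = x*e^x
a = 2.0, b = 4.5, n = 4
h = (b - a)/n = 0.625000

Simpson's rule: (h/3)[f(x₀) + 4f(x₁) + 2f(x₂) + ... + f(xₙ)]

x_0 = 2.0000, f(x_0) = 14.778112, coefficient = 1
x_1 = 2.6250, f(x_1) = 36.237007, coefficient = 4
x_2 = 3.2500, f(x_2) = 83.818605, coefficient = 2
x_3 = 3.8750, f(x_3) = 186.707956, coefficient = 4
x_4 = 4.5000, f(x_4) = 405.077091, coefficient = 1

I ≈ (0.625000/3) × 1479.272265 = 308.181722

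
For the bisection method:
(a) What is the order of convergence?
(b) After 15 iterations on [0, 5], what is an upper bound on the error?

(a) Bisection has linear (order 1) convergence; the error is halved each step.

(b) Error bound = (b-a)/2^n = (5 - 0)/2^{15}
    = 5/2^{15}

(a) 1 (linear); (b) error ≤ 1.53e-04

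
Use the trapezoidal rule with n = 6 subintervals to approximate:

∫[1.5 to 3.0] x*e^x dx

f(x) = x*e^x
a = 1.5, b = 3.0, n = 6
h = (b - a)/n = 0.250000

Trapezoidal rule: (h/2)[f(x₀) + 2f(x₁) + 2f(x₂) + ... + f(xₙ)]

x_0 = 1.5000, f(x_0) = 6.722534, coefficient = 1
x_1 = 1.7500, f(x_1) = 10.070555, coefficient = 2
x_2 = 2.0000, f(x_2) = 14.778112, coefficient = 2
x_3 = 2.2500, f(x_3) = 21.347406, coefficient = 2
x_4 = 2.5000, f(x_4) = 30.456235, coefficient = 2
x_5 = 2.7500, f(x_5) = 43.017238, coefficient = 2
x_6 = 3.0000, f(x_6) = 60.256611, coefficient = 1

I ≈ (0.250000/2) × 306.318235 = 38.289779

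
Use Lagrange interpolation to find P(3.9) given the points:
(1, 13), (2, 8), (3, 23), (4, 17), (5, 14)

Lagrange interpolation formula:
P(x) = Σ yᵢ × Lᵢ(x)
where Lᵢ(x) = Π_{j≠i} (x - xⱼ)/(xᵢ - xⱼ)

L_0(3.9) = (3.9 - 2)/(1 - 2) × (3.9 - 3)/(1 - 3) × (3.9 - 4)/(1 - 4) × (3.9 - 5)/(1 - 5) = 0.007838
L_1(3.9) = (3.9 - 1)/(2 - 1) × (3.9 - 3)/(2 - 3) × (3.9 - 4)/(2 - 4) × (3.9 - 5)/(2 - 5) = -0.047850
L_2(3.9) = (3.9 - 1)/(3 - 1) × (3.9 - 2)/(3 - 2) × (3.9 - 4)/(3 - 4) × (3.9 - 5)/(3 - 5) = 0.151525
L_3(3.9) = (3.9 - 1)/(4 - 1) × (3.9 - 2)/(4 - 2) × (3.9 - 3)/(4 - 3) × (3.9 - 5)/(4 - 5) = 0.909150
L_4(3.9) = (3.9 - 1)/(5 - 1) × (3.9 - 2)/(5 - 2) × (3.9 - 3)/(5 - 3) × (3.9 - 4)/(5 - 4) = -0.020663

P(3.9) = 13×L_0(3.9) + 8×L_1(3.9) + 23×L_2(3.9) + 17×L_3(3.9) + 14×L_4(3.9)
P(3.9) = 18.370438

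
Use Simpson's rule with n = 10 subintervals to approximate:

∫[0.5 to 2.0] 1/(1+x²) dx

f(x) = 1/(1+x²)
a = 0.5, b = 2.0, n = 10
h = (b - a)/n = 0.150000

Simpson's rule: (h/3)[f(x₀) + 4f(x₁) + 2f(x₂) + ... + f(xₙ)]

x_0 = 0.5000, f(x_0) = 0.800000, coefficient = 1
x_1 = 0.6500, f(x_1) = 0.702988, coefficient = 4
x_2 = 0.8000, f(x_2) = 0.609756, coefficient = 2
x_3 = 0.9500, f(x_3) = 0.525624, coefficient = 4
x_4 = 1.1000, f(x_4) = 0.452489, coefficient = 2
x_5 = 1.2500, f(x_5) = 0.390244, coefficient = 4
x_6 = 1.4000, f(x_6) = 0.337838, coefficient = 2
x_7 = 1.5500, f(x_7) = 0.293902, coefficient = 4
x_8 = 1.7000, f(x_8) = 0.257069, coefficient = 2
x_9 = 1.8500, f(x_9) = 0.226116, coefficient = 4
x_10 = 2.0000, f(x_10) = 0.200000, coefficient = 1

I ≈ (0.150000/3) × 12.869799 = 0.643490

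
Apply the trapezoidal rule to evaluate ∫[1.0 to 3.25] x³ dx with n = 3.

f(x) = x³
a = 1.0, b = 3.25, n = 3
h = (b - a)/n = 0.750000

Trapezoidal rule: (h/2)[f(x₀) + 2f(x₁) + 2f(x₂) + ... + f(xₙ)]

x_0 = 1.0000, f(x_0) = 1.000000, coefficient = 1
x_1 = 1.7500, f(x_1) = 5.359375, coefficient = 2
x_2 = 2.5000, f(x_2) = 15.625000, coefficient = 2
x_3 = 3.2500, f(x_3) = 34.328125, coefficient = 1

I ≈ (0.750000/2) × 77.296875 = 28.986328
Exact value: 27.641602
Error: 1.344727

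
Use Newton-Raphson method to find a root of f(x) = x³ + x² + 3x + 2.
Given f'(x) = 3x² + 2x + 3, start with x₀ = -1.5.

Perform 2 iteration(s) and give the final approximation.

f(x) = x³ + x² + 3x + 2
f'(x) = 3x² + 2x + 3
x₀ = -1.5

Newton-Raphson formula: x_{n+1} = x_n - f(x_n)/f'(x_n)

Iteration 1:
  f(-1.500000) = -3.625000
  f'(-1.500000) = 6.750000
  x_1 = -1.500000 - (-3.625000)/6.750000 = -0.962963
Iteration 2:
  f(-0.962963) = -0.854545
  f'(-0.962963) = 3.855967
  x_2 = -0.962963 - (-0.854545)/3.855967 = -0.741347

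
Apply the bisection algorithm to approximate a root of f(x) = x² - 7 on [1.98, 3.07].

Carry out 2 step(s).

f(x) = x² - 7
Initial interval: [1.98, 3.07]

Iteration 1:
  c_1 = (1.980000 + 3.070000)/2 = 2.525000
  f(c_1) = f(2.525000) = -0.624375
  f(a) × f(c) ≥ 0, new interval: [2.525000, 3.070000]
Iteration 2:
  c_2 = (2.525000 + 3.070000)/2 = 2.797500
  f(c_2) = f(2.797500) = 0.826006
  f(a) × f(c) < 0, new interval: [2.525000, 2.797500]

After 2 iteration(s), the approximation is c_2 = 2.797500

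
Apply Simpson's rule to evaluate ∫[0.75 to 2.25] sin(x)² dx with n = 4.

f(x) = sin(x)²
a = 0.75, b = 2.25, n = 4
h = (b - a)/n = 0.375000

Simpson's rule: (h/3)[f(x₀) + 4f(x₁) + 2f(x₂) + ... + f(xₙ)]

x_0 = 0.7500, f(x_0) = 0.464631, coefficient = 1
x_1 = 1.1250, f(x_1) = 0.814087, coefficient = 4
x_2 = 1.5000, f(x_2) = 0.994996, coefficient = 2
x_3 = 1.8750, f(x_3) = 0.910280, coefficient = 4
x_4 = 2.2500, f(x_4) = 0.605398, coefficient = 1

I ≈ (0.375000/3) × 9.957488 = 1.244686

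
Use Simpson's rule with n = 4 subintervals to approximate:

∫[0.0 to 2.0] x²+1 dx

f(x) = x²+1
a = 0.0, b = 2.0, n = 4
h = (b - a)/n = 0.500000

Simpson's rule: (h/3)[f(x₀) + 4f(x₁) + 2f(x₂) + ... + f(xₙ)]

x_0 = 0.0000, f(x_0) = 1.000000, coefficient = 1
x_1 = 0.5000, f(x_1) = 1.250000, coefficient = 4
x_2 = 1.0000, f(x_2) = 2.000000, coefficient = 2
x_3 = 1.5000, f(x_3) = 3.250000, coefficient = 4
x_4 = 2.0000, f(x_4) = 5.000000, coefficient = 1

I ≈ (0.500000/3) × 28.000000 = 4.666667
Exact value: 4.666667
Error: 0.000000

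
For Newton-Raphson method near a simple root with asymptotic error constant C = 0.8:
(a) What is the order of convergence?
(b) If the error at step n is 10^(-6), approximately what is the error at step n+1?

(a) Newton-Raphson has quadratic (order 2) convergence near simple roots.
    This means |e_{n+1}| ≈ C|e_n|².

(b) With |e_n| = 10^(-6) and C = 0.8:
    |e_{n+1}| ≈ 0.8 × (10^(-6))² = 0.8 × 10^(-12)

(a) 2 (quadratic); (b) |e_{n+1}| ≈ 8.000e-13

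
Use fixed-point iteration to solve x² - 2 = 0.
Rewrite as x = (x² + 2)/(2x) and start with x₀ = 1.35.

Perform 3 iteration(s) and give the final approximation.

Equation: x² - 2 = 0
Fixed-point form: x = (x² + 2)/(2x)
x₀ = 1.35

x_1 = g(1.350000) = 1.415741
x_2 = g(1.415741) = 1.414214
x_3 = g(1.414214) = 1.414214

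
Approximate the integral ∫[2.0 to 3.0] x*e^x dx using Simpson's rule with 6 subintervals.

f(x) = x*e^x
a = 2.0, b = 3.0, n = 6
h = (b - a)/n = 0.166667

Simpson's rule: (h/3)[f(x₀) + 4f(x₁) + 2f(x₂) + ... + f(xₙ)]

x_0 = 2.0000, f(x_0) = 14.778112, coefficient = 1
x_1 = 2.1667, f(x_1) = 18.913133, coefficient = 4
x_2 = 2.3333, f(x_2) = 24.061937, coefficient = 2
x_3 = 2.5000, f(x_3) = 30.456235, coefficient = 4
x_4 = 2.6667, f(x_4) = 38.378443, coefficient = 2
x_5 = 2.8333, f(x_5) = 48.172446, coefficient = 4
x_6 = 3.0000, f(x_6) = 60.256611, coefficient = 1

I ≈ (0.166667/3) × 590.082740 = 32.782374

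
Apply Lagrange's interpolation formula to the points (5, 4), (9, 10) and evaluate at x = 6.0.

Lagrange interpolation formula:
P(x) = Σ yᵢ × Lᵢ(x)
where Lᵢ(x) = Π_{j≠i} (x - xⱼ)/(xᵢ - xⱼ)

L_0(6.0) = (6.0 - 9)/(5 - 9) = 0.750000
L_1(6.0) = (6.0 - 5)/(9 - 5) = 0.250000

P(6.0) = 4×L_0(6.0) + 10×L_1(6.0)
P(6.0) = 5.500000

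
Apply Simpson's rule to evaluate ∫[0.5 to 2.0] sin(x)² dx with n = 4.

f(x) = sin(x)²
a = 0.5, b = 2.0, n = 4
h = (b - a)/n = 0.375000

Simpson's rule: (h/3)[f(x₀) + 4f(x₁) + 2f(x₂) + ... + f(xₙ)]

x_0 = 0.5000, f(x_0) = 0.229849, coefficient = 1
x_1 = 0.8750, f(x_1) = 0.589123, coefficient = 4
x_2 = 1.2500, f(x_2) = 0.900572, coefficient = 2
x_3 = 1.6250, f(x_3) = 0.997065, coefficient = 4
x_4 = 2.0000, f(x_4) = 0.826822, coefficient = 1

I ≈ (0.375000/3) × 9.202566 = 1.150321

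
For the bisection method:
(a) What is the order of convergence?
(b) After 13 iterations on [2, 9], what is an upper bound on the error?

(a) Bisection has linear (order 1) convergence; the error is halved each step.

(b) Error bound = (b-a)/2^n = (9 - 2)/2^{13}
    = 7/2^{13}

(a) 1 (linear); (b) error ≤ 8.54e-04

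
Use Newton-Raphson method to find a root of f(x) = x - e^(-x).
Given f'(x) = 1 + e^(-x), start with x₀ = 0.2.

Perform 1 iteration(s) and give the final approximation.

f(x) = x - e^(-x)
f'(x) = 1 + e^(-x)
x₀ = 0.2

Newton-Raphson formula: x_{n+1} = x_n - f(x_n)/f'(x_n)

Iteration 1:
  f(0.200000) = -0.618731
  f'(0.200000) = 1.818731
  x_1 = 0.200000 - (-0.618731)/1.818731 = 0.540199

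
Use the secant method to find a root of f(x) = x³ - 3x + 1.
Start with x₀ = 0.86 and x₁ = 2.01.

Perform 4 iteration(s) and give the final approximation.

f(x) = x³ - 3x + 1
x₀ = 0.86, x₁ = 2.01

Secant formula: x_{n+1} = x_n - f(x_n)(x_n - x_{n-1})/(f(x_n) - f(x_{n-1}))

Iteration 1:
  f(0.860000) = -0.943944
  f(2.010000) = 3.090601
  x_2 = 2.010000 - 3.090601×(2.010000 - 0.860000)/(3.090601 - (-0.943944))
       = 1.129060
Iteration 2:
  f(2.010000) = 3.090601
  f(1.129060) = -0.947881
  x_3 = 1.129060 - (-0.947881)×(1.129060 - 2.010000)/(-0.947881 - 3.090601)
       = 1.335827
Iteration 3:
  f(1.129060) = -0.947881
  f(1.335827) = -0.623785
  x_4 = 1.335827 - (-0.623785)×(1.335827 - 1.129060)/(-0.623785 - (-0.947881))
       = 1.733791
Iteration 4:
  f(1.335827) = -0.623785
  f(1.733791) = 1.010458
  x_5 = 1.733791 - 1.010458×(1.733791 - 1.335827)/(1.010458 - (-0.623785))
       = 1.487729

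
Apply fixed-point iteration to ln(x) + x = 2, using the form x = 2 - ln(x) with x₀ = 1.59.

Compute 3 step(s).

Equation: ln(x) + x = 2
Fixed-point form: x = 2 - ln(x)
x₀ = 1.59

x_1 = g(1.590000) = 1.536266
x_2 = g(1.536266) = 1.570645
x_3 = g(1.570645) = 1.548514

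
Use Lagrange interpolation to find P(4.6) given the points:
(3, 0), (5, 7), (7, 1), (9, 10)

Lagrange interpolation formula:
P(x) = Σ yᵢ × Lᵢ(x)
where Lᵢ(x) = Π_{j≠i} (x - xⱼ)/(xᵢ - xⱼ)

L_0(4.6) = (4.6 - 5)/(3 - 5) × (4.6 - 7)/(3 - 7) × (4.6 - 9)/(3 - 9) = 0.088000
L_1(4.6) = (4.6 - 3)/(5 - 3) × (4.6 - 7)/(5 - 7) × (4.6 - 9)/(5 - 9) = 1.056000
L_2(4.6) = (4.6 - 3)/(7 - 3) × (4.6 - 5)/(7 - 5) × (4.6 - 9)/(7 - 9) = -0.176000
L_3(4.6) = (4.6 - 3)/(9 - 3) × (4.6 - 5)/(9 - 5) × (4.6 - 7)/(9 - 7) = 0.032000

P(4.6) = 0×L_0(4.6) + 7×L_1(4.6) + 1×L_2(4.6) + 10×L_3(4.6)
P(4.6) = 7.536000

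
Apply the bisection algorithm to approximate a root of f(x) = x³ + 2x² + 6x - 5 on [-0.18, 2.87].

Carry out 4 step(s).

f(x) = x³ + 2x² + 6x - 5
Initial interval: [-0.18, 2.87]

Iteration 1:
  c_1 = (-0.180000 + 2.870000)/2 = 1.345000
  f(c_1) = f(1.345000) = 9.121189
  f(a) × f(c) < 0, new interval: [-0.180000, 1.345000]
Iteration 2:
  c_2 = (-0.180000 + 1.345000)/2 = 0.582500
  f(c_2) = f(0.582500) = -0.628742
  f(a) × f(c) ≥ 0, new interval: [0.582500, 1.345000]
Iteration 3:
  c_3 = (0.582500 + 1.345000)/2 = 0.963750
  f(c_3) = f(0.963750) = 3.535273
  f(a) × f(c) < 0, new interval: [0.582500, 0.963750]
Iteration 4:
  c_4 = (0.582500 + 0.963750)/2 = 0.773125
  f(c_4) = f(0.773125) = 1.296309
  f(a) × f(c) < 0, new interval: [0.582500, 0.773125]

After 4 iteration(s), the approximation is c_4 = 0.773125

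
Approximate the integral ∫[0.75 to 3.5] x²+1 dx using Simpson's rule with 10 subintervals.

f(x) = x²+1
a = 0.75, b = 3.5, n = 10
h = (b - a)/n = 0.275000

Simpson's rule: (h/3)[f(x₀) + 4f(x₁) + 2f(x₂) + ... + f(xₙ)]

x_0 = 0.7500, f(x_0) = 1.562500, coefficient = 1
x_1 = 1.0250, f(x_1) = 2.050625, coefficient = 4
x_2 = 1.3000, f(x_2) = 2.690000, coefficient = 2
x_3 = 1.5750, f(x_3) = 3.480625, coefficient = 4
x_4 = 1.8500, f(x_4) = 4.422500, coefficient = 2
x_5 = 2.1250, f(x_5) = 5.515625, coefficient = 4
x_6 = 2.4000, f(x_6) = 6.760000, coefficient = 2
x_7 = 2.6750, f(x_7) = 8.155625, coefficient = 4
x_8 = 2.9500, f(x_8) = 9.702500, coefficient = 2
x_9 = 3.2250, f(x_9) = 11.400625, coefficient = 4
x_10 = 3.5000, f(x_10) = 13.250000, coefficient = 1

I ≈ (0.275000/3) × 184.375000 = 16.901042
Exact value: 16.901042
Error: 0.000000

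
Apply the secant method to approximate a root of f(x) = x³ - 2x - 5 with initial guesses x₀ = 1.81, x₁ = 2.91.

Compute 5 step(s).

f(x) = x³ - 2x - 5
x₀ = 1.81, x₁ = 2.91

Secant formula: x_{n+1} = x_n - f(x_n)(x_n - x_{n-1})/(f(x_n) - f(x_{n-1}))

Iteration 1:
  f(1.810000) = -2.690259
  f(2.910000) = 13.822171
  x_2 = 2.910000 - 13.822171×(2.910000 - 1.810000)/(13.822171 - (-2.690259))
       = 1.989216
Iteration 2:
  f(2.910000) = 13.822171
  f(1.989216) = -1.107148
  x_3 = 1.989216 - (-1.107148)×(1.989216 - 2.910000)/(-1.107148 - 13.822171)
       = 2.057500
Iteration 3:
  f(1.989216) = -1.107148
  f(2.057500) = -0.404969
  x_4 = 2.057500 - (-0.404969)×(2.057500 - 1.989216)/(-0.404969 - (-1.107148))
       = 2.096882
Iteration 4:
  f(2.057500) = -0.404969
  f(2.096882) = 0.026050
  x_5 = 2.096882 - 0.026050×(2.096882 - 2.057500)/(0.026050 - (-0.404969))
       = 2.094502
Iteration 5:
  f(2.096882) = 0.026050
  f(2.094502) = -0.000550
  x_6 = 2.094502 - (-0.000550)×(2.094502 - 2.096882)/(-0.000550 - 0.026050)
       = 2.094551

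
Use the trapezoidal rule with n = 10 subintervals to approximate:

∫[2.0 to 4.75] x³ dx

f(x) = x³
a = 2.0, b = 4.75, n = 10
h = (b - a)/n = 0.275000

Trapezoidal rule: (h/2)[f(x₀) + 2f(x₁) + 2f(x₂) + ... + f(xₙ)]

x_0 = 2.0000, f(x_0) = 8.000000, coefficient = 1
x_1 = 2.2750, f(x_1) = 11.774547, coefficient = 2
x_2 = 2.5500, f(x_2) = 16.581375, coefficient = 2
x_3 = 2.8250, f(x_3) = 22.545266, coefficient = 2
x_4 = 3.1000, f(x_4) = 29.791000, coefficient = 2
x_5 = 3.3750, f(x_5) = 38.443359, coefficient = 2
x_6 = 3.6500, f(x_6) = 48.627125, coefficient = 2
x_7 = 3.9250, f(x_7) = 60.467078, coefficient = 2
x_8 = 4.2000, f(x_8) = 74.088000, coefficient = 2
x_9 = 4.4750, f(x_9) = 89.614672, coefficient = 2
x_10 = 4.7500, f(x_10) = 107.171875, coefficient = 1

I ≈ (0.275000/2) × 899.036719 = 123.617549
Exact value: 123.266602
Error: 0.350947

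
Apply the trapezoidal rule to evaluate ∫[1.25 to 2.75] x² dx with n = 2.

f(x) = x²
a = 1.25, b = 2.75, n = 2
h = (b - a)/n = 0.750000

Trapezoidal rule: (h/2)[f(x₀) + 2f(x₁) + 2f(x₂) + ... + f(xₙ)]

x_0 = 1.2500, f(x_0) = 1.562500, coefficient = 1
x_1 = 2.0000, f(x_1) = 4.000000, coefficient = 2
x_2 = 2.7500, f(x_2) = 7.562500, coefficient = 1

I ≈ (0.750000/2) × 17.125000 = 6.421875
Exact value: 6.281250
Error: 0.140625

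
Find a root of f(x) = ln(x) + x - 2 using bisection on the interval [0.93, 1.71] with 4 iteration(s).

f(x) = ln(x) + x - 2
Initial interval: [0.93, 1.71]

Iteration 1:
  c_1 = (0.930000 + 1.710000)/2 = 1.320000
  f(c_1) = f(1.320000) = -0.402368
  f(a) × f(c) ≥ 0, new interval: [1.320000, 1.710000]
Iteration 2:
  c_2 = (1.320000 + 1.710000)/2 = 1.515000
  f(c_2) = f(1.515000) = -0.069585
  f(a) × f(c) ≥ 0, new interval: [1.515000, 1.710000]
Iteration 3:
  c_3 = (1.515000 + 1.710000)/2 = 1.612500
  f(c_3) = f(1.612500) = 0.090286
  f(a) × f(c) < 0, new interval: [1.515000, 1.612500]
Iteration 4:
  c_4 = (1.515000 + 1.612500)/2 = 1.563750
  f(c_4) = f(1.563750) = 0.010837
  f(a) × f(c) < 0, new interval: [1.515000, 1.563750]

After 4 iteration(s), the approximation is c_4 = 1.563750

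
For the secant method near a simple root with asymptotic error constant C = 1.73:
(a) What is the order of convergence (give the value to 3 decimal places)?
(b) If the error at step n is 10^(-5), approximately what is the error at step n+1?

(a) Secant method has superlinear convergence with order φ = (1+√5)/2 ≈ 1.618.
    This means |e_{n+1}| ≈ C|e_n|^1.618.

(b) With |e_n| = 10^(-5) and C = 1.73:
    |e_{n+1}| ≈ 1.73 × (10^(-5))^1.618 = 1.73 × 10^(-8.09)

(a) ≈ 1.618 (golden ratio); (b) |e_{n+1}| ≈ 1.406e-08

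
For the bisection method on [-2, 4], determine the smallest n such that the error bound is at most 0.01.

We need (b-a)/2^n ≤ 0.01
(4 - (-2))/2^n ≤ 0.01
6/2^n ≤ 0.01
2^n ≥ 600
n ≥ log₂(600) = 9.23
n ≥ 10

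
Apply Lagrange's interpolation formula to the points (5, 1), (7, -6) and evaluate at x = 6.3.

Lagrange interpolation formula:
P(x) = Σ yᵢ × Lᵢ(x)
where Lᵢ(x) = Π_{j≠i} (x - xⱼ)/(xᵢ - xⱼ)

L_0(6.3) = (6.3 - 7)/(5 - 7) = 0.350000
L_1(6.3) = (6.3 - 5)/(7 - 5) = 0.650000

P(6.3) = 1×L_0(6.3) + (-6)×L_1(6.3)
P(6.3) = -3.550000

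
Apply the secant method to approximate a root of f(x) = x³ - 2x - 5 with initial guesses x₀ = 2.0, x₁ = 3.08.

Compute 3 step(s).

f(x) = x³ - 2x - 5
x₀ = 2.0, x₁ = 3.08

Secant formula: x_{n+1} = x_n - f(x_n)(x_n - x_{n-1})/(f(x_n) - f(x_{n-1}))

Iteration 1:
  f(2.000000) = -1.000000
  f(3.080000) = 18.058112
  x_2 = 3.080000 - 18.058112×(3.080000 - 2.000000)/(18.058112 - (-1.000000))
       = 2.056669
Iteration 2:
  f(3.080000) = 18.058112
  f(2.056669) = -0.413862
  x_3 = 2.056669 - (-0.413862)×(2.056669 - 3.080000)/(-0.413862 - 18.058112)
       = 2.079596
Iteration 3:
  f(2.056669) = -0.413862
  f(2.079596) = -0.165518
  x_4 = 2.079596 - (-0.165518)×(2.079596 - 2.056669)/(-0.165518 - (-0.413862))
       = 2.094877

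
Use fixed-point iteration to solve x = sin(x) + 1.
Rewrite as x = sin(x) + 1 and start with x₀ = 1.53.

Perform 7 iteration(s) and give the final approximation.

Equation: x = sin(x) + 1
Fixed-point form: x = sin(x) + 1
x₀ = 1.53

x_1 = g(1.530000) = 1.999168
x_2 = g(1.999168) = 1.909643
x_3 = g(1.909643) = 1.943139
x_4 = g(1.943139) = 1.931478
x_5 = g(1.931478) = 1.935657
x_6 = g(1.935657) = 1.934174
x_7 = g(1.934174) = 1.934702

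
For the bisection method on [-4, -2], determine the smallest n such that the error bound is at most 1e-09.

We need (b-a)/2^n ≤ 1e-09
(-2 - (-4))/2^n ≤ 1e-09
2/2^n ≤ 1e-09
2^n ≥ 2000000000
n ≥ log₂(2000000000) = 30.90
n ≥ 31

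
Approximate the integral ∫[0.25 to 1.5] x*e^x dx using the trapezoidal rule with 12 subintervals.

f(x) = x*e^x
a = 0.25, b = 1.5, n = 12
h = (b - a)/n = 0.104167

Trapezoidal rule: (h/2)[f(x₀) + 2f(x₁) + 2f(x₂) + ... + f(xₙ)]

x_0 = 0.2500, f(x_0) = 0.321006, coefficient = 1
x_1 = 0.3542, f(x_1) = 0.504685, coefficient = 2
x_2 = 0.4583, f(x_2) = 0.724825, coefficient = 2
x_3 = 0.5625, f(x_3) = 0.987218, coefficient = 2
x_4 = 0.6667, f(x_4) = 1.298489, coefficient = 2
x_5 = 0.7708, f(x_5) = 1.666208, coefficient = 2
x_6 = 0.8750, f(x_6) = 2.099016, coefficient = 2
x_7 = 0.9792, f(x_7) = 2.606774, coefficient = 2
x_8 = 1.0833, f(x_8) = 3.200721, coefficient = 2
x_9 = 1.1875, f(x_9) = 3.893663, coefficient = 2
x_10 = 1.2917, f(x_10) = 4.700176, coefficient = 2
x_11 = 1.3958, f(x_11) = 5.636847, coefficient = 2
x_12 = 1.5000, f(x_12) = 6.722534, coefficient = 1

I ≈ (0.104167/2) × 61.680783 = 3.212541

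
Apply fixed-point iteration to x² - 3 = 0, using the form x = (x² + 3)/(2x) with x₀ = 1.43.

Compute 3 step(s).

Equation: x² - 3 = 0
Fixed-point form: x = (x² + 3)/(2x)
x₀ = 1.43

x_1 = g(1.430000) = 1.763951
x_2 = g(1.763951) = 1.732339
x_3 = g(1.732339) = 1.732051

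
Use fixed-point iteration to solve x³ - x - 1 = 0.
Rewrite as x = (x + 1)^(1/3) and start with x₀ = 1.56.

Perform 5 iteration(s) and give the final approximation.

Equation: x³ - x - 1 = 0
Fixed-point form: x = (x + 1)^(1/3)
x₀ = 1.56

x_1 = g(1.560000) = 1.367981
x_2 = g(1.367981) = 1.332885
x_3 = g(1.332885) = 1.326267
x_4 = g(1.326267) = 1.325012
x_5 = g(1.325012) = 1.324774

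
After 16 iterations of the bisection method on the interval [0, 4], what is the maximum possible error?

Bisection error bound: |error| ≤ (b-a)/2^n
|error| ≤ (4 - 0)/2^16 = 4/2^16
|error| ≤ 0.0000610352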